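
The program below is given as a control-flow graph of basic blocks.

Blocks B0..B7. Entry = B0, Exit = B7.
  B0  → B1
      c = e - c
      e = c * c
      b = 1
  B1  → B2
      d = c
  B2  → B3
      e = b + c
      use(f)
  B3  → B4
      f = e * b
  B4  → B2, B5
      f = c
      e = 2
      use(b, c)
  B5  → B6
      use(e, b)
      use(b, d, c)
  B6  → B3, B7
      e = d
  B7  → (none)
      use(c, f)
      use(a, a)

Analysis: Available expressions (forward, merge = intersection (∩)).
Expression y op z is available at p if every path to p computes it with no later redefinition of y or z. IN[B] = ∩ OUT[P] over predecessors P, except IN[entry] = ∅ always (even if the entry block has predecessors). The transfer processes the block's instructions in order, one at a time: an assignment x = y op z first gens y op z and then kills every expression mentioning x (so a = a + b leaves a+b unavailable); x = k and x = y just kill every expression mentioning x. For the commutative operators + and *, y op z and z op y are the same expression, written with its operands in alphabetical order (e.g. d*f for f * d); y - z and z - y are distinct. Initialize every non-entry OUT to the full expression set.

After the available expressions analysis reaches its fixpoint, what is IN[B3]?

Converged values:
  B0:   IN={}   OUT={c*c}
  B1:   IN={c*c}   OUT={c*c}
  B2:   IN={c*c}   OUT={b+c, c*c}
  B3:   IN={b+c, c*c}   OUT={b*e, b+c, c*c}
  B4:   IN={b*e, b+c, c*c}   OUT={b+c, c*c}
  B5:   IN={b+c, c*c}   OUT={b+c, c*c}
  B6:   IN={b+c, c*c}   OUT={b+c, c*c}
  B7:   IN={b+c, c*c}   OUT={b+c, c*c}

Merge at B3: IN[B3] = OUT[B2] ∩ OUT[B6] = {b+c, c*c}

Answer: {b+c, c*c}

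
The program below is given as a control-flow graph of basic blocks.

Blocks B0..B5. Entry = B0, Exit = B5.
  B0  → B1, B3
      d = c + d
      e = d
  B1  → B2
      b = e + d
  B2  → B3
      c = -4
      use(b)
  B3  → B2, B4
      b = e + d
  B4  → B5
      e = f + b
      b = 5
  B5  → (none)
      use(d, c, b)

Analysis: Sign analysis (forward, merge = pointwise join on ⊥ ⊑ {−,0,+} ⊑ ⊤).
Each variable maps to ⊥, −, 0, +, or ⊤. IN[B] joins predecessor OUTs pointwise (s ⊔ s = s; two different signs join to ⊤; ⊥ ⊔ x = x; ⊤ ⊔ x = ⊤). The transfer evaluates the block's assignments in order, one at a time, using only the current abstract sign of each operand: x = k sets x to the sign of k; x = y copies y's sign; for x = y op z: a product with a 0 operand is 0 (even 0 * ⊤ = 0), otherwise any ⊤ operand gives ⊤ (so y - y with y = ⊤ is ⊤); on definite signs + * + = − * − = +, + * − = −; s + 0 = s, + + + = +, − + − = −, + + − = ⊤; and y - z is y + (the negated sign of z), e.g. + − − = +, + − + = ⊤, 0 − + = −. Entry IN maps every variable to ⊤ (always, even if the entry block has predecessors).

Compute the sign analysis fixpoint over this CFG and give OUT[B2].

Per-block solution:
  B0: | IN=(all ⊤) | OUT=(all ⊤)
  B1: | IN=(all ⊤) | OUT=(all ⊤)
  B2: | IN=(all ⊤) | OUT={c:-; rest ⊤}
  B3: | IN=(all ⊤) | OUT=(all ⊤)
  B4: | IN=(all ⊤) | OUT={b:+; rest ⊤}
  B5: | IN={b:+; rest ⊤} | OUT={b:+; rest ⊤}

Merge at B2: IN[B2] = OUT[B1] ⊔ OUT[B3] = {a: ⊤, b: ⊤, c: ⊤, d: ⊤, e: ⊤, f: ⊤}
Applying B2's transfer function to that IN value gives OUT[B2] (row B2 above).

Answer: {a: ⊤, b: ⊤, c: -, d: ⊤, e: ⊤, f: ⊤}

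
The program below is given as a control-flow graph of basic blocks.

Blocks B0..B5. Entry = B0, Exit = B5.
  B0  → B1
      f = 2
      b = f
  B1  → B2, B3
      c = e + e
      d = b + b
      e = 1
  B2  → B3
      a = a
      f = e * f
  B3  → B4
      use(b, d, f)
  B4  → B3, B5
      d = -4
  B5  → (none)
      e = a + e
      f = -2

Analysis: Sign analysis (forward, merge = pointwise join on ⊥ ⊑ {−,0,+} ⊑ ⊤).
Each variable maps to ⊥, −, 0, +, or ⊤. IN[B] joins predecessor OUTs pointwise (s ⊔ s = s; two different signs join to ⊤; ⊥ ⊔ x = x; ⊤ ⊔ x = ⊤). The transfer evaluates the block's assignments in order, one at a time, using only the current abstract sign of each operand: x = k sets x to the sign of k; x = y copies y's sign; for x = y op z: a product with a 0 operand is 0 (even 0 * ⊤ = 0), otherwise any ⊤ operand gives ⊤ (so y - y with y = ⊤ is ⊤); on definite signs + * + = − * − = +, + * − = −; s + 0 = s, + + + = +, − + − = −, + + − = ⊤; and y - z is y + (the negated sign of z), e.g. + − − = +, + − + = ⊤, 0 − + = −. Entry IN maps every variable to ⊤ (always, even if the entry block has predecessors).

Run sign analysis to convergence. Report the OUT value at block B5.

Per-block solution:
  B0:   IN=(all ⊤)   OUT={b:+, f:+; rest ⊤}
  B1:   IN={b:+, f:+; rest ⊤}   OUT={b:+, d:+, e:+, f:+; rest ⊤}
  B2:   IN={b:+, d:+, e:+, f:+; rest ⊤}   OUT={b:+, d:+, e:+, f:+; rest ⊤}
  B3:   IN={b:+, e:+, f:+; rest ⊤}   OUT={b:+, e:+, f:+; rest ⊤}
  B4:   IN={b:+, e:+, f:+; rest ⊤}   OUT={b:+, d:-, e:+, f:+; rest ⊤}
  B5:   IN={b:+, d:-, e:+, f:+; rest ⊤}   OUT={b:+, d:-, f:-; rest ⊤}

Merge at B5: IN[B5] = OUT[B4] = {a: ⊤, b: +, c: ⊤, d: -, e: +, f: +}
Applying B5's transfer function to that IN value gives OUT[B5] (row B5 above).

Answer: {a: ⊤, b: +, c: ⊤, d: -, e: ⊤, f: -}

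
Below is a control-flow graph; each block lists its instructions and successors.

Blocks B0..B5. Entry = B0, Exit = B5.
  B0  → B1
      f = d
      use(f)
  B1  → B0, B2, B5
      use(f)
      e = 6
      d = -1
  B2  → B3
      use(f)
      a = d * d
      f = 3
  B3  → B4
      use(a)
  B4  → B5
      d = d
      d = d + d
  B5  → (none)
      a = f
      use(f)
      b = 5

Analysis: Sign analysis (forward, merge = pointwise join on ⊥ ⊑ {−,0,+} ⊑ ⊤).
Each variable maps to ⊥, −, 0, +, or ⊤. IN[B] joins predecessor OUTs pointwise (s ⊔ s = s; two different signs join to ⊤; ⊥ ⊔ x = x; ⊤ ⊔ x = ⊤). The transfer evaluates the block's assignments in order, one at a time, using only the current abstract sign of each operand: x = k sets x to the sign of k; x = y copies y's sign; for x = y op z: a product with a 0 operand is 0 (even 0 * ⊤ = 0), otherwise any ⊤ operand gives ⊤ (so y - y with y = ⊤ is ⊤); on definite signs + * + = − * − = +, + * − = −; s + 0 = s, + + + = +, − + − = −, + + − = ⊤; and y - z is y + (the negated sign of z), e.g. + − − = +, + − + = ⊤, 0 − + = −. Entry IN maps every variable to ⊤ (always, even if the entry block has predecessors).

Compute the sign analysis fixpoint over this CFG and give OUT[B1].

Per-block solution:
  B0: | IN=(all ⊤) | OUT=(all ⊤)
  B1: | IN=(all ⊤) | OUT={d:-, e:+; rest ⊤}
  B2: | IN={d:-, e:+; rest ⊤} | OUT={a:+, d:-, e:+, f:+; rest ⊤}
  B3: | IN={a:+, d:-, e:+, f:+; rest ⊤} | OUT={a:+, d:-, e:+, f:+; rest ⊤}
  B4: | IN={a:+, d:-, e:+, f:+; rest ⊤} | OUT={a:+, d:-, e:+, f:+; rest ⊤}
  B5: | IN={d:-, e:+; rest ⊤} | OUT={b:+, d:-, e:+; rest ⊤}

Merge at B1: IN[B1] = OUT[B0] = {a: ⊤, b: ⊤, c: ⊤, d: ⊤, e: ⊤, f: ⊤}
Applying B1's transfer function to that IN value gives OUT[B1] (row B1 above).

Answer: {a: ⊤, b: ⊤, c: ⊤, d: -, e: +, f: ⊤}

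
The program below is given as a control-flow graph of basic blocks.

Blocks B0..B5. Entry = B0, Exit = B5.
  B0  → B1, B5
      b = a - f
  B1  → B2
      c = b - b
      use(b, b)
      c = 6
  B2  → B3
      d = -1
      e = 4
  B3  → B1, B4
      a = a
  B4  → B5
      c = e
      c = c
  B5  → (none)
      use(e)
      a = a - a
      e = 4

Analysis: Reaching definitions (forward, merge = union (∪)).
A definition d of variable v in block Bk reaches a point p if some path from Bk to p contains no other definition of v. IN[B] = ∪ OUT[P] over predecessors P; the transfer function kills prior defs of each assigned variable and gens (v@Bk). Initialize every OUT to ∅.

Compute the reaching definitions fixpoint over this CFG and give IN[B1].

Fixpoint table:
  B0: | IN={} | OUT={b@B0}
  B1: | IN={a@B3, b@B0, c@B1, d@B2, e@B2} | OUT={a@B3, b@B0, c@B1, d@B2, e@B2}
  B2: | IN={a@B3, b@B0, c@B1, d@B2, e@B2} | OUT={a@B3, b@B0, c@B1, d@B2, e@B2}
  B3: | IN={a@B3, b@B0, c@B1, d@B2, e@B2} | OUT={a@B3, b@B0, c@B1, d@B2, e@B2}
  B4: | IN={a@B3, b@B0, c@B1, d@B2, e@B2} | OUT={a@B3, b@B0, c@B4, d@B2, e@B2}
  B5: | IN={a@B3, b@B0, c@B4, d@B2, e@B2} | OUT={a@B5, b@B0, c@B4, d@B2, e@B5}

Merge at B1: IN[B1] = OUT[B0] ⊔ OUT[B3] = {a@B3, b@B0, c@B1, d@B2, e@B2}

Answer: {a@B3, b@B0, c@B1, d@B2, e@B2}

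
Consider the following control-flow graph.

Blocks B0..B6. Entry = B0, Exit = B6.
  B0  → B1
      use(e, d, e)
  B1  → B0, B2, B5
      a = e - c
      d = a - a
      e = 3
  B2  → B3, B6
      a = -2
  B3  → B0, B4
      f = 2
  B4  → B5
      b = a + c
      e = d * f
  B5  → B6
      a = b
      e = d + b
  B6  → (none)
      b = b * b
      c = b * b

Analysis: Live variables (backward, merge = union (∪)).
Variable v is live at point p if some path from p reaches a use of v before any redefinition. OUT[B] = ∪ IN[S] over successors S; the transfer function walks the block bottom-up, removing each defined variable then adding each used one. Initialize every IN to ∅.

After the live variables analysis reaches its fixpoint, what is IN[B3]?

Per-block solution:
  B0:   IN={b, c, d, e}   OUT={b, c, e}
  B1:   IN={b, c, e}   OUT={b, c, d, e}
  B2:   IN={b, c, d, e}   OUT={a, b, c, d, e}
  B3:   IN={a, b, c, d, e}   OUT={a, b, c, d, e, f}
  B4:   IN={a, c, d, f}   OUT={b, d}
  B5:   IN={b, d}   OUT={b}
  B6:   IN={b}   OUT={}

Merge at B3: OUT[B3] = IN[B0] ⊔ IN[B4] = {a, b, c, d, e, f}
Applying B3's transfer function to that OUT value gives IN[B3] (row B3 above).

Answer: {a, b, c, d, e}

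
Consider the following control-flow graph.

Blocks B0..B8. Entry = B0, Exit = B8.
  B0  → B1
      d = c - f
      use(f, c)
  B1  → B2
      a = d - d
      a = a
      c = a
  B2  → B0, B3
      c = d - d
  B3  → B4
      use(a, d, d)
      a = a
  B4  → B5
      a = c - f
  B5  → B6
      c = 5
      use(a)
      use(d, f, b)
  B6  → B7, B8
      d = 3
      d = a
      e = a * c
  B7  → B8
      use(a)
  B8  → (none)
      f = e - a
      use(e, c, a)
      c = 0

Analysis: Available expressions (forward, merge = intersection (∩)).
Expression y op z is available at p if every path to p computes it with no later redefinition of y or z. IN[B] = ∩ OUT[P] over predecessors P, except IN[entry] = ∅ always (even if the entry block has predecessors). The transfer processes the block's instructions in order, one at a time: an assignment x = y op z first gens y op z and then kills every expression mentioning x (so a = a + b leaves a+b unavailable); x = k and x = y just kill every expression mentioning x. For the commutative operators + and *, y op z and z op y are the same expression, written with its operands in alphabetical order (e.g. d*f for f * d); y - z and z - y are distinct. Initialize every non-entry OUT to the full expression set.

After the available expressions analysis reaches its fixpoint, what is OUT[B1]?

Per-block solution:
  B0: | IN={} | OUT={c-f}
  B1: | IN={c-f} | OUT={d-d}
  B2: | IN={d-d} | OUT={d-d}
  B3: | IN={d-d} | OUT={d-d}
  B4: | IN={d-d} | OUT={c-f, d-d}
  B5: | IN={c-f, d-d} | OUT={d-d}
  B6: | IN={d-d} | OUT={a*c}
  B7: | IN={a*c} | OUT={a*c}
  B8: | IN={a*c} | OUT={e-a}

Merge at B1: IN[B1] = OUT[B0] = {c-f}
Applying B1's transfer function to that IN value gives OUT[B1] (row B1 above).

Answer: {d-d}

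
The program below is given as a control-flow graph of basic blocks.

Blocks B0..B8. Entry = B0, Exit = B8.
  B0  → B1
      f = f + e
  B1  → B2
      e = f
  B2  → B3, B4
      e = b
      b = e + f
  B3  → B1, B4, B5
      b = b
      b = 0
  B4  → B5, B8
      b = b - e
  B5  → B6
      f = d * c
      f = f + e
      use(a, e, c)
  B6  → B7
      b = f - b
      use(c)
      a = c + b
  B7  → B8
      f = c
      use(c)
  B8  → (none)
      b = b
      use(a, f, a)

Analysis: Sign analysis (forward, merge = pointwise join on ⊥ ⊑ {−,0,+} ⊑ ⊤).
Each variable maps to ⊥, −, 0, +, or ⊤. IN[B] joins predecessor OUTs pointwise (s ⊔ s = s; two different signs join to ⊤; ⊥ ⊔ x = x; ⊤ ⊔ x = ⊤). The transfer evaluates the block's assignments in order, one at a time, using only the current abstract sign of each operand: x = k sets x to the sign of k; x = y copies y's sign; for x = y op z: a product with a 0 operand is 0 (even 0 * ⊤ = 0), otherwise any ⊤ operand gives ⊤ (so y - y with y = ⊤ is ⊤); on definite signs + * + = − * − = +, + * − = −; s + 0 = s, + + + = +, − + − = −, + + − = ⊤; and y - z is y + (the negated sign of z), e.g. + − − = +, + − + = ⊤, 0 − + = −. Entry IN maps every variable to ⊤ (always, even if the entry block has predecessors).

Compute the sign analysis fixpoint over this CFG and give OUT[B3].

Fixpoint table:
  B0:  IN=(all ⊤)  OUT=(all ⊤)
  B1:  IN=(all ⊤)  OUT=(all ⊤)
  B2:  IN=(all ⊤)  OUT=(all ⊤)
  B3:  IN=(all ⊤)  OUT={b:0; rest ⊤}
  B4:  IN=(all ⊤)  OUT=(all ⊤)
  B5:  IN=(all ⊤)  OUT=(all ⊤)
  B6:  IN=(all ⊤)  OUT=(all ⊤)
  B7:  IN=(all ⊤)  OUT=(all ⊤)
  B8:  IN=(all ⊤)  OUT=(all ⊤)

Merge at B3: IN[B3] = OUT[B2] = {a: ⊤, b: ⊤, c: ⊤, d: ⊤, e: ⊤, f: ⊤}
Applying B3's transfer function to that IN value gives OUT[B3] (row B3 above).

Answer: {a: ⊤, b: 0, c: ⊤, d: ⊤, e: ⊤, f: ⊤}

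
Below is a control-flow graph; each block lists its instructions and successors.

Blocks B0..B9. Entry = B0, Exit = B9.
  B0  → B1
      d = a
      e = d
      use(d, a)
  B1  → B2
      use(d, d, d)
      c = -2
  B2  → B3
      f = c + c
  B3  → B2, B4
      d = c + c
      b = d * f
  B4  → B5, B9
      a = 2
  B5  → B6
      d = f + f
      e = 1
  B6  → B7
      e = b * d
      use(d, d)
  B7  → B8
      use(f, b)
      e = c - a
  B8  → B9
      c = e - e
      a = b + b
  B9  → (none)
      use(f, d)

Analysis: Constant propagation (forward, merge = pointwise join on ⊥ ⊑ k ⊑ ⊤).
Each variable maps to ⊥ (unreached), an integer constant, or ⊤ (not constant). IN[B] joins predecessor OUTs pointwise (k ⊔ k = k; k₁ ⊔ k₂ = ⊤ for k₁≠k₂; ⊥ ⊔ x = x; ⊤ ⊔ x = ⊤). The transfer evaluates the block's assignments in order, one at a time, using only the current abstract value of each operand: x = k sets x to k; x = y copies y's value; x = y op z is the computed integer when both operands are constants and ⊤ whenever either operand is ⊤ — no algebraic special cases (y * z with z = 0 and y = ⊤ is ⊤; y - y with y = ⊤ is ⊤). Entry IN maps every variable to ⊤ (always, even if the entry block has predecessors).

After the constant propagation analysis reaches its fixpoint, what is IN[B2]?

Answer: {a: ⊤, b: ⊤, c: -2, d: ⊤, e: ⊤, f: ⊤}

Working:
Fixpoint table:
  B0:   IN=(all ⊤)   OUT=(all ⊤)
  B1:   IN=(all ⊤)   OUT={c:-2; rest ⊤}
  B2:   IN={c:-2; rest ⊤}   OUT={c:-2, f:-4; rest ⊤}
  B3:   IN={c:-2, f:-4; rest ⊤}   OUT={b:16, c:-2, d:-4, f:-4; rest ⊤}
  B4:   IN={b:16, c:-2, d:-4, f:-4; rest ⊤}   OUT={a:2, b:16, c:-2, d:-4, f:-4; rest ⊤}
  B5:   IN={a:2, b:16, c:-2, d:-4, f:-4; rest ⊤}   OUT={a:2, b:16, c:-2, d:-8, e:1, f:-4; rest ⊤}
  B6:   IN={a:2, b:16, c:-2, d:-8, e:1, f:-4; rest ⊤}   OUT={a:2, b:16, c:-2, d:-8, e:-128, f:-4; rest ⊤}
  B7:   IN={a:2, b:16, c:-2, d:-8, e:-128, f:-4; rest ⊤}   OUT={a:2, b:16, c:-2, d:-8, e:-4, f:-4; rest ⊤}
  B8:   IN={a:2, b:16, c:-2, d:-8, e:-4, f:-4; rest ⊤}   OUT={a:32, b:16, c:0, d:-8, e:-4, f:-4; rest ⊤}
  B9:   IN={b:16, f:-4; rest ⊤}   OUT={b:16, f:-4; rest ⊤}

Merge at B2: IN[B2] = OUT[B1] ⊔ OUT[B3] = {a: ⊤, b: ⊤, c: -2, d: ⊤, e: ⊤, f: ⊤}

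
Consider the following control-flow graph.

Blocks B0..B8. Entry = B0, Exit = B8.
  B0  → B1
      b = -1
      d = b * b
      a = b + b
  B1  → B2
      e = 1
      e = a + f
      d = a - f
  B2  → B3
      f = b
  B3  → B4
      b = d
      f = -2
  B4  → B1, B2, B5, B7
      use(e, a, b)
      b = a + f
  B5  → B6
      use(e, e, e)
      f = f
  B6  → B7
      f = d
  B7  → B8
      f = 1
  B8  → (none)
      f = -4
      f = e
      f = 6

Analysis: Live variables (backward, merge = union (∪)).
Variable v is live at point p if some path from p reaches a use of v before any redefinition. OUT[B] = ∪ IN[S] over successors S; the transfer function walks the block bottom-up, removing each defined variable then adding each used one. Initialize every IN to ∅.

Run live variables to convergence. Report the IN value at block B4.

Answer: {a, b, d, e, f}

Derivation:
Per-block solution:
  B0: | IN={f} | OUT={a, b, f}
  B1: | IN={a, b, f} | OUT={a, b, d, e}
  B2: | IN={a, b, d, e} | OUT={a, d, e}
  B3: | IN={a, d, e} | OUT={a, b, d, e, f}
  B4: | IN={a, b, d, e, f} | OUT={a, b, d, e, f}
  B5: | IN={d, e, f} | OUT={d, e}
  B6: | IN={d, e} | OUT={e}
  B7: | IN={e} | OUT={e}
  B8: | IN={e} | OUT={}

Merge at B4: OUT[B4] = IN[B1] ⊔ IN[B2] ⊔ IN[B5] ⊔ IN[B7] = {a, b, d, e, f}
Applying B4's transfer function to that OUT value gives IN[B4] (row B4 above).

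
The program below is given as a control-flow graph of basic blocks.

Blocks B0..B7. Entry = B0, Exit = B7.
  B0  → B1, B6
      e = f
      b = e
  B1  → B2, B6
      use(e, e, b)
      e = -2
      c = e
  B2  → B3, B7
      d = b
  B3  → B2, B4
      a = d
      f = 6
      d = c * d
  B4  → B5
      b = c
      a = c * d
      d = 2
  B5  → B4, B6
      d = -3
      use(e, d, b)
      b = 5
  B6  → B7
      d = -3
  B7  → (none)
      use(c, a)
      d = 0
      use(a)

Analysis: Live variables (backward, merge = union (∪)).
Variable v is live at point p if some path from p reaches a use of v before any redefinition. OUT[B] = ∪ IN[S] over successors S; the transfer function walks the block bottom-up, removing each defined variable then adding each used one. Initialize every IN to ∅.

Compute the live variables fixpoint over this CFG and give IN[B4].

Answer: {c, d, e}

Derivation:
Converged values:
  B0: | IN={a, c, f} | OUT={a, b, c, e}
  B1: | IN={a, b, e} | OUT={a, b, c, e}
  B2: | IN={a, b, c, e} | OUT={a, b, c, d, e}
  B3: | IN={b, c, d, e} | OUT={a, b, c, d, e}
  B4: | IN={c, d, e} | OUT={a, b, c, e}
  B5: | IN={a, b, c, e} | OUT={a, c, d, e}
  B6: | IN={a, c} | OUT={a, c}
  B7: | IN={a, c} | OUT={}

Merge at B4: OUT[B4] = IN[B5] = {a, b, c, e}
Applying B4's transfer function to that OUT value gives IN[B4] (row B4 above).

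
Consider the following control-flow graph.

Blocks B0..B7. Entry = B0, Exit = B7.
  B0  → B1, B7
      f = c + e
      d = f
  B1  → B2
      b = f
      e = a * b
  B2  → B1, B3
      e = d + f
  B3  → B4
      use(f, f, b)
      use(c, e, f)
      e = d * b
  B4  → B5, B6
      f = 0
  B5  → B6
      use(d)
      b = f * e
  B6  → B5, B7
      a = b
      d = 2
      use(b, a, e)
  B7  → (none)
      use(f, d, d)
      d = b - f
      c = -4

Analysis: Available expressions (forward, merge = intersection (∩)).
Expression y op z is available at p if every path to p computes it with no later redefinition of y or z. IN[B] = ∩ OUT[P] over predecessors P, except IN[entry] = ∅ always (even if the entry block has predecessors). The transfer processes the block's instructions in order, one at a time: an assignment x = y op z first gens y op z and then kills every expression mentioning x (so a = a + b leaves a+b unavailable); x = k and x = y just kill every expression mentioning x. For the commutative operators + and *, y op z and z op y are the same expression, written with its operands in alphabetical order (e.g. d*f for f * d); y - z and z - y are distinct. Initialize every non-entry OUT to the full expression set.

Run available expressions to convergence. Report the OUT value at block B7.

Fixpoint table:
  B0:   IN={}   OUT={c+e}
  B1:   IN={}   OUT={a*b}
  B2:   IN={a*b}   OUT={a*b, d+f}
  B3:   IN={a*b, d+f}   OUT={a*b, b*d, d+f}
  B4:   IN={a*b, b*d, d+f}   OUT={a*b, b*d}
  B5:   IN={}   OUT={e*f}
  B6:   IN={}   OUT={}
  B7:   IN={}   OUT={b-f}

Merge at B7: IN[B7] = OUT[B0] ∩ OUT[B6] = {}
Applying B7's transfer function to that IN value gives OUT[B7] (row B7 above).

Answer: {b-f}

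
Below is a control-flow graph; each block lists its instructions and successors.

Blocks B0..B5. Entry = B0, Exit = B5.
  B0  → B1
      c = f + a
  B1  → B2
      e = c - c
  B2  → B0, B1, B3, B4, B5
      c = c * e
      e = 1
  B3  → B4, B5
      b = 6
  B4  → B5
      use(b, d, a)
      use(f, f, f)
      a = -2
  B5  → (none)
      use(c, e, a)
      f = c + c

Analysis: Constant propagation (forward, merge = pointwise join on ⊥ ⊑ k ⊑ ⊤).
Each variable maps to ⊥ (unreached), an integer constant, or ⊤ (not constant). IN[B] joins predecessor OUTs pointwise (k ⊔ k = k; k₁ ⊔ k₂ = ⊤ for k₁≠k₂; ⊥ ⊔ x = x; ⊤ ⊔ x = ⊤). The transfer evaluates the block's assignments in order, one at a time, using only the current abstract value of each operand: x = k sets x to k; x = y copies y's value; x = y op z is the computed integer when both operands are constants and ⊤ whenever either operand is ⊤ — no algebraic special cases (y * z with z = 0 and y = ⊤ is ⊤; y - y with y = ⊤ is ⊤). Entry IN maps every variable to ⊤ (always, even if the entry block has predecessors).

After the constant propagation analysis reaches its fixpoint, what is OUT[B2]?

Answer: {a: ⊤, b: ⊤, c: ⊤, d: ⊤, e: 1, f: ⊤}

Working:
Converged values:
  B0: | IN=(all ⊤) | OUT=(all ⊤)
  B1: | IN=(all ⊤) | OUT=(all ⊤)
  B2: | IN=(all ⊤) | OUT={e:1; rest ⊤}
  B3: | IN={e:1; rest ⊤} | OUT={b:6, e:1; rest ⊤}
  B4: | IN={e:1; rest ⊤} | OUT={a:-2, e:1; rest ⊤}
  B5: | IN={e:1; rest ⊤} | OUT={e:1; rest ⊤}

Merge at B2: IN[B2] = OUT[B1] = {a: ⊤, b: ⊤, c: ⊤, d: ⊤, e: ⊤, f: ⊤}
Applying B2's transfer function to that IN value gives OUT[B2] (row B2 above).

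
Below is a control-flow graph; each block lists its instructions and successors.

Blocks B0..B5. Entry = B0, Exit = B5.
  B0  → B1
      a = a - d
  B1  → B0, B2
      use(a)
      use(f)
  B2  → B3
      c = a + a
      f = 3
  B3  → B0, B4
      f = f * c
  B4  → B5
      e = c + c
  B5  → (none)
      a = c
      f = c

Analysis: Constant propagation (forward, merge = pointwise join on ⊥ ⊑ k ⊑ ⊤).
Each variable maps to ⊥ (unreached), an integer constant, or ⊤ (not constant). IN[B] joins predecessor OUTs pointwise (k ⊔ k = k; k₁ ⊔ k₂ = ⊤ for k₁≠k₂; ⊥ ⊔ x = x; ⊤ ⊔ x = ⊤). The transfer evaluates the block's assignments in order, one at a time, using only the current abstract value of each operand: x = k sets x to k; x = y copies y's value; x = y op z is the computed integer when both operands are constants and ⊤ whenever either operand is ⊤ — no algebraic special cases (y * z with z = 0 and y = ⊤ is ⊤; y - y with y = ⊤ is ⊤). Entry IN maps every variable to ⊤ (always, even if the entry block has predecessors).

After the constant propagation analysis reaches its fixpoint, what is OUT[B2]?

Answer: {a: ⊤, b: ⊤, c: ⊤, d: ⊤, e: ⊤, f: 3}

Trace:
Converged values:
  B0:  IN=(all ⊤)  OUT=(all ⊤)
  B1:  IN=(all ⊤)  OUT=(all ⊤)
  B2:  IN=(all ⊤)  OUT={f:3; rest ⊤}
  B3:  IN={f:3; rest ⊤}  OUT=(all ⊤)
  B4:  IN=(all ⊤)  OUT=(all ⊤)
  B5:  IN=(all ⊤)  OUT=(all ⊤)

Merge at B2: IN[B2] = OUT[B1] = {a: ⊤, b: ⊤, c: ⊤, d: ⊤, e: ⊤, f: ⊤}
Applying B2's transfer function to that IN value gives OUT[B2] (row B2 above).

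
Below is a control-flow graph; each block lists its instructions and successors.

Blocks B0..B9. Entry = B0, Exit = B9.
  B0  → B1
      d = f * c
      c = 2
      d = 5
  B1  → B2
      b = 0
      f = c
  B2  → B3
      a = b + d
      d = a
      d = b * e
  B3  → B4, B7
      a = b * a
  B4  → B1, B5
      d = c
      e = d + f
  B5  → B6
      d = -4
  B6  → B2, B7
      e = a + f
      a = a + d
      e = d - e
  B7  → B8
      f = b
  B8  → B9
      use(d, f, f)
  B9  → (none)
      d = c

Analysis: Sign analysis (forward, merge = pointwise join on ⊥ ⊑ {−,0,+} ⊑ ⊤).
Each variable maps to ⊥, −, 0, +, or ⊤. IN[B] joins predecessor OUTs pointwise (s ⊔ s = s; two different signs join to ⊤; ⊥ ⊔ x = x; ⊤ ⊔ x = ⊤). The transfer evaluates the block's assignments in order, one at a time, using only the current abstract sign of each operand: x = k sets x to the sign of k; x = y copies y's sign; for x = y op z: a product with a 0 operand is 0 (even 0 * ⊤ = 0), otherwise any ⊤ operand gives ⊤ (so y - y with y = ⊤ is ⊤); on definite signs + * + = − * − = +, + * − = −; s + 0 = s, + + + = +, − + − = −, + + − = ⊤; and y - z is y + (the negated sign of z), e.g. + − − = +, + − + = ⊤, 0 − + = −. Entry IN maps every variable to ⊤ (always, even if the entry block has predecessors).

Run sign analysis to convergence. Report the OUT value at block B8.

Per-block solution:
  B0:   IN=(all ⊤)   OUT={c:+, d:+; rest ⊤}
  B1:   IN={c:+, d:+; rest ⊤}   OUT={b:0, c:+, d:+, f:+; rest ⊤}
  B2:   IN={b:0, c:+, f:+; rest ⊤}   OUT={b:0, c:+, d:0, f:+; rest ⊤}
  B3:   IN={b:0, c:+, d:0, f:+; rest ⊤}   OUT={a:0, b:0, c:+, d:0, f:+; rest ⊤}
  B4:   IN={a:0, b:0, c:+, d:0, f:+; rest ⊤}   OUT={a:0, b:0, c:+, d:+, e:+, f:+; rest ⊤}
  B5:   IN={a:0, b:0, c:+, d:+, e:+, f:+; rest ⊤}   OUT={a:0, b:0, c:+, d:-, e:+, f:+; rest ⊤}
  B6:   IN={a:0, b:0, c:+, d:-, e:+, f:+; rest ⊤}   OUT={a:-, b:0, c:+, d:-, e:-, f:+; rest ⊤}
  B7:   IN={b:0, c:+, f:+; rest ⊤}   OUT={b:0, c:+, f:0; rest ⊤}
  B8:   IN={b:0, c:+, f:0; rest ⊤}   OUT={b:0, c:+, f:0; rest ⊤}
  B9:   IN={b:0, c:+, f:0; rest ⊤}   OUT={b:0, c:+, d:+, f:0; rest ⊤}

Merge at B8: IN[B8] = OUT[B7] = {a: ⊤, b: 0, c: +, d: ⊤, e: ⊤, f: 0}
Applying B8's transfer function to that IN value gives OUT[B8] (row B8 above).

Answer: {a: ⊤, b: 0, c: +, d: ⊤, e: ⊤, f: 0}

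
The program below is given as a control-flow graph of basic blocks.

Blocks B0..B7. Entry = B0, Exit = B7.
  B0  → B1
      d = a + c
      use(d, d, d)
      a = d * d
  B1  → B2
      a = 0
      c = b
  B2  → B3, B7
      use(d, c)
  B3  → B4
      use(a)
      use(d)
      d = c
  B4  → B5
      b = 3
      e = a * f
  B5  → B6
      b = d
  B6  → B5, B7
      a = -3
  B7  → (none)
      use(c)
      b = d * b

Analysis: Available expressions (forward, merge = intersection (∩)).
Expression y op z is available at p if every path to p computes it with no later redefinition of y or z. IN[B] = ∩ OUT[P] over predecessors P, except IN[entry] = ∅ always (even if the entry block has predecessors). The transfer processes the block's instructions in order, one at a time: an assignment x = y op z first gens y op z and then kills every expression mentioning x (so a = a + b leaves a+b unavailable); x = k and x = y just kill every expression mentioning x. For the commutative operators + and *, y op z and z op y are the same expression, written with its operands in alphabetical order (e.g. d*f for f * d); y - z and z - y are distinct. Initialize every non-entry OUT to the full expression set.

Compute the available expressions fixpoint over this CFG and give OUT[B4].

Answer: {a*f}

Derivation:
Converged values:
  B0: | IN={} | OUT={d*d}
  B1: | IN={d*d} | OUT={d*d}
  B2: | IN={d*d} | OUT={d*d}
  B3: | IN={d*d} | OUT={}
  B4: | IN={} | OUT={a*f}
  B5: | IN={} | OUT={}
  B6: | IN={} | OUT={}
  B7: | IN={} | OUT={}

Merge at B4: IN[B4] = OUT[B3] = {}
Applying B4's transfer function to that IN value gives OUT[B4] (row B4 above).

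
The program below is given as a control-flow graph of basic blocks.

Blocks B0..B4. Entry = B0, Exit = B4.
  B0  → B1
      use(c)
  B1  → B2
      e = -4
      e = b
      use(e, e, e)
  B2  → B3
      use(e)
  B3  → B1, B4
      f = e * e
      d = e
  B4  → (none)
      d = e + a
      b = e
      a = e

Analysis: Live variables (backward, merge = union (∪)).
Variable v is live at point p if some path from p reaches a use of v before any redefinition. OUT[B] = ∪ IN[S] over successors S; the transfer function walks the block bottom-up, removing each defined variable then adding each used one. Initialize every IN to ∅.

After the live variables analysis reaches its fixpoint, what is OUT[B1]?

Converged values:
  B0:   IN={a, b, c}   OUT={a, b}
  B1:   IN={a, b}   OUT={a, b, e}
  B2:   IN={a, b, e}   OUT={a, b, e}
  B3:   IN={a, b, e}   OUT={a, b, e}
  B4:   IN={a, e}   OUT={}

Merge at B1: OUT[B1] = IN[B2] = {a, b, e}

Answer: {a, b, e}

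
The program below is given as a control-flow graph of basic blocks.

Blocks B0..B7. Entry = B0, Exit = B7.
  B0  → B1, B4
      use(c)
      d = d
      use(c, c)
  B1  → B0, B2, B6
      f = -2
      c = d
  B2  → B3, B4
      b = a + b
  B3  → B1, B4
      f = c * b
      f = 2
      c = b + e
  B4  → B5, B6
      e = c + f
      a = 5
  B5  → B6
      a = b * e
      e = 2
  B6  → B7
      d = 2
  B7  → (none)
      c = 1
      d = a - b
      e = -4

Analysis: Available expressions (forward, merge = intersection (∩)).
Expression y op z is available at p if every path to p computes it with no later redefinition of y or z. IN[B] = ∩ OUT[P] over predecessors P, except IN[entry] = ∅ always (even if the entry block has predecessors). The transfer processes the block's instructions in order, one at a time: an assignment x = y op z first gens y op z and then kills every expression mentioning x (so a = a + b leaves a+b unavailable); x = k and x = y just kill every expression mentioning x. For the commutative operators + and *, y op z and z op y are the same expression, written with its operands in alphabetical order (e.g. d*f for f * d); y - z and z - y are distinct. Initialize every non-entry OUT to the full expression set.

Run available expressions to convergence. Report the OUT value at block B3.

Converged values:
  B0: | IN={} | OUT={}
  B1: | IN={} | OUT={}
  B2: | IN={} | OUT={}
  B3: | IN={} | OUT={b+e}
  B4: | IN={} | OUT={c+f}
  B5: | IN={c+f} | OUT={c+f}
  B6: | IN={} | OUT={}
  B7: | IN={} | OUT={a-b}

Merge at B3: IN[B3] = OUT[B2] = {}
Applying B3's transfer function to that IN value gives OUT[B3] (row B3 above).

Answer: {b+e}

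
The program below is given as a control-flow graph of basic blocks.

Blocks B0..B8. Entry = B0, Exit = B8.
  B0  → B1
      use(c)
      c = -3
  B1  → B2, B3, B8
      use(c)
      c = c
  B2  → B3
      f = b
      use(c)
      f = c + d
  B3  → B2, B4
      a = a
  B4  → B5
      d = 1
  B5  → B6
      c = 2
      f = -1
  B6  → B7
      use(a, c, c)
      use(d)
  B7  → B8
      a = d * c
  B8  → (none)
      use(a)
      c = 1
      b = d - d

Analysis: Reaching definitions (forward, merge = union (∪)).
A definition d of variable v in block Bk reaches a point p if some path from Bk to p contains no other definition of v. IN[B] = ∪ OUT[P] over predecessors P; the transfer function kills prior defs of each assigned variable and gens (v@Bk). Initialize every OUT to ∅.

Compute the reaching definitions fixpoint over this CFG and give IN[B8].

Fixpoint table:
  B0:   IN={}   OUT={c@B0}
  B1:   IN={c@B0}   OUT={c@B1}
  B2:   IN={a@B3, c@B1, f@B2}   OUT={a@B3, c@B1, f@B2}
  B3:   IN={a@B3, c@B1, f@B2}   OUT={a@B3, c@B1, f@B2}
  B4:   IN={a@B3, c@B1, f@B2}   OUT={a@B3, c@B1, d@B4, f@B2}
  B5:   IN={a@B3, c@B1, d@B4, f@B2}   OUT={a@B3, c@B5, d@B4, f@B5}
  B6:   IN={a@B3, c@B5, d@B4, f@B5}   OUT={a@B3, c@B5, d@B4, f@B5}
  B7:   IN={a@B3, c@B5, d@B4, f@B5}   OUT={a@B7, c@B5, d@B4, f@B5}
  B8:   IN={a@B7, c@B1, c@B5, d@B4, f@B5}   OUT={a@B7, b@B8, c@B8, d@B4, f@B5}

Merge at B8: IN[B8] = OUT[B1] ⊔ OUT[B7] = {a@B7, c@B1, c@B5, d@B4, f@B5}

Answer: {a@B7, c@B1, c@B5, d@B4, f@B5}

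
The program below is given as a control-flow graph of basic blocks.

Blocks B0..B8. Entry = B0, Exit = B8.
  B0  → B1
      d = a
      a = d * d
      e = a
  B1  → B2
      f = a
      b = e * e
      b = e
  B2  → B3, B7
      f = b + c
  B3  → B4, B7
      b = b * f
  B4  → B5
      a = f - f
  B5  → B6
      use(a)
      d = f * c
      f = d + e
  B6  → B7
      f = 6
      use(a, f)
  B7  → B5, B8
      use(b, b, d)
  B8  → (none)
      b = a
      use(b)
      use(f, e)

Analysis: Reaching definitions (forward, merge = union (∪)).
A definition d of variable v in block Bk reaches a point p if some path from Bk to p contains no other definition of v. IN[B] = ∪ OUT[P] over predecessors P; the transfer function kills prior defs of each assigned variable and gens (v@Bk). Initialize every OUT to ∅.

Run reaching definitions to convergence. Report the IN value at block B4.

Converged values:
  B0: | IN={} | OUT={a@B0, d@B0, e@B0}
  B1: | IN={a@B0, d@B0, e@B0} | OUT={a@B0, b@B1, d@B0, e@B0, f@B1}
  B2: | IN={a@B0, b@B1, d@B0, e@B0, f@B1} | OUT={a@B0, b@B1, d@B0, e@B0, f@B2}
  B3: | IN={a@B0, b@B1, d@B0, e@B0, f@B2} | OUT={a@B0, b@B3, d@B0, e@B0, f@B2}
  B4: | IN={a@B0, b@B3, d@B0, e@B0, f@B2} | OUT={a@B4, b@B3, d@B0, e@B0, f@B2}
  B5: | IN={a@B0, a@B4, b@B1, b@B3, d@B0, d@B5, e@B0, f@B2, f@B6} | OUT={a@B0, a@B4, b@B1, b@B3, d@B5, e@B0, f@B5}
  B6: | IN={a@B0, a@B4, b@B1, b@B3, d@B5, e@B0, f@B5} | OUT={a@B0, a@B4, b@B1, b@B3, d@B5, e@B0, f@B6}
  B7: | IN={a@B0, a@B4, b@B1, b@B3, d@B0, d@B5, e@B0, f@B2, f@B6} | OUT={a@B0, a@B4, b@B1, b@B3, d@B0, d@B5, e@B0, f@B2, f@B6}
  B8: | IN={a@B0, a@B4, b@B1, b@B3, d@B0, d@B5, e@B0, f@B2, f@B6} | OUT={a@B0, a@B4, b@B8, d@B0, d@B5, e@B0, f@B2, f@B6}

Merge at B4: IN[B4] = OUT[B3] = {a@B0, b@B3, d@B0, e@B0, f@B2}

Answer: {a@B0, b@B3, d@B0, e@B0, f@B2}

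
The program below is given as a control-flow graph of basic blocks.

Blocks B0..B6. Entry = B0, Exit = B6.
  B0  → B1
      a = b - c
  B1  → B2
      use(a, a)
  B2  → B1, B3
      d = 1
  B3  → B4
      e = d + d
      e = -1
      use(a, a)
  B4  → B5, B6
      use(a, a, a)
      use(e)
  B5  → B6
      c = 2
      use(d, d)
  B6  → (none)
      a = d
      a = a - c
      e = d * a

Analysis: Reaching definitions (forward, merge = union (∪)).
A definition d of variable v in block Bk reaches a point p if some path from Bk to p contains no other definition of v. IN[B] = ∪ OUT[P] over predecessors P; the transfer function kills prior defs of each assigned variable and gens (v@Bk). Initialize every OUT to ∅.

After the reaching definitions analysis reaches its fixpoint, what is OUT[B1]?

Answer: {a@B0, d@B2}

Trace:
Fixpoint table:
  B0: | IN={} | OUT={a@B0}
  B1: | IN={a@B0, d@B2} | OUT={a@B0, d@B2}
  B2: | IN={a@B0, d@B2} | OUT={a@B0, d@B2}
  B3: | IN={a@B0, d@B2} | OUT={a@B0, d@B2, e@B3}
  B4: | IN={a@B0, d@B2, e@B3} | OUT={a@B0, d@B2, e@B3}
  B5: | IN={a@B0, d@B2, e@B3} | OUT={a@B0, c@B5, d@B2, e@B3}
  B6: | IN={a@B0, c@B5, d@B2, e@B3} | OUT={a@B6, c@B5, d@B2, e@B6}

Merge at B1: IN[B1] = OUT[B0] ⊔ OUT[B2] = {a@B0, d@B2}
Applying B1's transfer function to that IN value gives OUT[B1] (row B1 above).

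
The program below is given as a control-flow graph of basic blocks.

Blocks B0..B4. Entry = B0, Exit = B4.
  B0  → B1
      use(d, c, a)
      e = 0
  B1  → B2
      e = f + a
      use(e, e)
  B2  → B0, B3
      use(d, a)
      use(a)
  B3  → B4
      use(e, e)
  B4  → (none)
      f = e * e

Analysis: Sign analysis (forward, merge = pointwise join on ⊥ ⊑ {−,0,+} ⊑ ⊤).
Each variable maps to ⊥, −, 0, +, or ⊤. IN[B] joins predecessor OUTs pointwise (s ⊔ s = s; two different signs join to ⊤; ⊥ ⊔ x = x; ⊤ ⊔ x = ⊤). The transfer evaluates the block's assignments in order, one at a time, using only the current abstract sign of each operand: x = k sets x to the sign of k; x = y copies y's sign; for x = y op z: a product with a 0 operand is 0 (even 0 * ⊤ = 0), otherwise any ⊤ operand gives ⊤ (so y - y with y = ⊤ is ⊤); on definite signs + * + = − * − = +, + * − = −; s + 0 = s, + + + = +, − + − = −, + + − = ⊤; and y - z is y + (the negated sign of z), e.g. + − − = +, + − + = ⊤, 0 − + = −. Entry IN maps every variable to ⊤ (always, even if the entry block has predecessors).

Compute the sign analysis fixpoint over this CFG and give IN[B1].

Per-block solution:
  B0: | IN=(all ⊤) | OUT={e:0; rest ⊤}
  B1: | IN={e:0; rest ⊤} | OUT=(all ⊤)
  B2: | IN=(all ⊤) | OUT=(all ⊤)
  B3: | IN=(all ⊤) | OUT=(all ⊤)
  B4: | IN=(all ⊤) | OUT=(all ⊤)

Merge at B1: IN[B1] = OUT[B0] = {a: ⊤, b: ⊤, c: ⊤, d: ⊤, e: 0, f: ⊤}

Answer: {a: ⊤, b: ⊤, c: ⊤, d: ⊤, e: 0, f: ⊤}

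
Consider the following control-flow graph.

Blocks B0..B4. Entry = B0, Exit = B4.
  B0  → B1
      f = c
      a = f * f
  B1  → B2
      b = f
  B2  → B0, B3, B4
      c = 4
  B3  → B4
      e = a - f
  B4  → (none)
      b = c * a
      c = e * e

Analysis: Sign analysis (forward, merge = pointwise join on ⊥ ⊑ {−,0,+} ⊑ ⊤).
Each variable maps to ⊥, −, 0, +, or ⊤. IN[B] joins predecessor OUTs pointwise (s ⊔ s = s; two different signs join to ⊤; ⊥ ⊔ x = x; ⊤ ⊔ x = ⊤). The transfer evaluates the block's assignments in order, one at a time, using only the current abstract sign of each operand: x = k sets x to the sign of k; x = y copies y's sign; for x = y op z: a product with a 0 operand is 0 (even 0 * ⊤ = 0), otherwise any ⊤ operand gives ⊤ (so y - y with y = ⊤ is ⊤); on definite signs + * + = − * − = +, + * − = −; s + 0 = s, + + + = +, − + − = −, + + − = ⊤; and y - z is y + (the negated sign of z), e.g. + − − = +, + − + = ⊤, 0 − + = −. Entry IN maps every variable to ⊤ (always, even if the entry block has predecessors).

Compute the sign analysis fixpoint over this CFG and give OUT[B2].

Fixpoint table:
  B0: | IN=(all ⊤) | OUT=(all ⊤)
  B1: | IN=(all ⊤) | OUT=(all ⊤)
  B2: | IN=(all ⊤) | OUT={c:+; rest ⊤}
  B3: | IN={c:+; rest ⊤} | OUT={c:+; rest ⊤}
  B4: | IN={c:+; rest ⊤} | OUT=(all ⊤)

Merge at B2: IN[B2] = OUT[B1] = {a: ⊤, b: ⊤, c: ⊤, d: ⊤, e: ⊤, f: ⊤}
Applying B2's transfer function to that IN value gives OUT[B2] (row B2 above).

Answer: {a: ⊤, b: ⊤, c: +, d: ⊤, e: ⊤, f: ⊤}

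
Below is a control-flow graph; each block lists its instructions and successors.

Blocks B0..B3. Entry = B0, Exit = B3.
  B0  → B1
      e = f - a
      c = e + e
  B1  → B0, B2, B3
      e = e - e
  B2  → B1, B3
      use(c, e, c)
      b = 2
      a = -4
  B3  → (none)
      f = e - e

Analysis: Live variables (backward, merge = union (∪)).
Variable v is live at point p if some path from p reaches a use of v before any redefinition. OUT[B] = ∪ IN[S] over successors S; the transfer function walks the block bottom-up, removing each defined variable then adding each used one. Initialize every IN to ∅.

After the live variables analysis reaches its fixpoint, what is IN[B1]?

Answer: {a, c, e, f}

Trace:
Per-block solution:
  B0: | IN={a, f} | OUT={a, c, e, f}
  B1: | IN={a, c, e, f} | OUT={a, c, e, f}
  B2: | IN={c, e, f} | OUT={a, c, e, f}
  B3: | IN={e} | OUT={}

Merge at B1: OUT[B1] = IN[B0] ⊔ IN[B2] ⊔ IN[B3] = {a, c, e, f}
Applying B1's transfer function to that OUT value gives IN[B1] (row B1 above).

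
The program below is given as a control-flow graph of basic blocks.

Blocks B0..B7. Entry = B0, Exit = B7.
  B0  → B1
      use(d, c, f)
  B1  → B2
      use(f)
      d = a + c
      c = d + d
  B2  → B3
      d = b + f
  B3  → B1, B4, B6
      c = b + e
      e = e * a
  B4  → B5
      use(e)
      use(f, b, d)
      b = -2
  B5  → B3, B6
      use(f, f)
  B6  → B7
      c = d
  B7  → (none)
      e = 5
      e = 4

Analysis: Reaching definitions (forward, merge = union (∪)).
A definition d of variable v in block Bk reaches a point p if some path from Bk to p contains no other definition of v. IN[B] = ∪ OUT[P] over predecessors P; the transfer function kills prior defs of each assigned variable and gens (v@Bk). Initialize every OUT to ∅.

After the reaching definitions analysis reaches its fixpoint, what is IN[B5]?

Converged values:
  B0:  IN={}  OUT={}
  B1:  IN={b@B4, c@B3, d@B2, e@B3}  OUT={b@B4, c@B1, d@B1, e@B3}
  B2:  IN={b@B4, c@B1, d@B1, e@B3}  OUT={b@B4, c@B1, d@B2, e@B3}
  B3:  IN={b@B4, c@B1, c@B3, d@B2, e@B3}  OUT={b@B4, c@B3, d@B2, e@B3}
  B4:  IN={b@B4, c@B3, d@B2, e@B3}  OUT={b@B4, c@B3, d@B2, e@B3}
  B5:  IN={b@B4, c@B3, d@B2, e@B3}  OUT={b@B4, c@B3, d@B2, e@B3}
  B6:  IN={b@B4, c@B3, d@B2, e@B3}  OUT={b@B4, c@B6, d@B2, e@B3}
  B7:  IN={b@B4, c@B6, d@B2, e@B3}  OUT={b@B4, c@B6, d@B2, e@B7}

Merge at B5: IN[B5] = OUT[B4] = {b@B4, c@B3, d@B2, e@B3}

Answer: {b@B4, c@B3, d@B2, e@B3}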